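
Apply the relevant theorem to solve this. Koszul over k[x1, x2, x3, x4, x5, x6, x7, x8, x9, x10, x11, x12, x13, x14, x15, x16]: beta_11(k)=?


C(n,i)=C(16,11)=4368


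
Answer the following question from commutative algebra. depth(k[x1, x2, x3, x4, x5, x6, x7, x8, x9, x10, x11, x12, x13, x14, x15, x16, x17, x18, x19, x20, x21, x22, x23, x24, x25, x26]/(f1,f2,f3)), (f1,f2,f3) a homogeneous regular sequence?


depth(R)=26
depth(R/I)=26-3=23


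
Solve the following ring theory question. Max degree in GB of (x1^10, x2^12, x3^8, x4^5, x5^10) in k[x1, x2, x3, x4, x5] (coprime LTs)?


Pure powers, coprime LTs => already GB.
Degrees: 10, 12, 8, 5, 10
Max=12


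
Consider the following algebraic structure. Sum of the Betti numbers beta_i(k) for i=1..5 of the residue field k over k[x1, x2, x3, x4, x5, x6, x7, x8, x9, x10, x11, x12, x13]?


Koszul resolution: beta_i(k)=C(n,i), n=13
C(13,1)=13, C(13,2)=78, C(13,3)=286, C(13,4)=715, C(13,5)=1287
Sum=2379


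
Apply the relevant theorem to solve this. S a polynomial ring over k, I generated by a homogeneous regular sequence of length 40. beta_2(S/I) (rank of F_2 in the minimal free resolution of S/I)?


Regular sequence => Koszul complex is the minimal free resolution.
Syz_1 minimally generated by Koszul relations f_i*e_j - f_j*e_i (i<j): mu(Syz_1) = beta_2 = C(m,2) = m(m-1)/2
m=40
40*39/2 = 780


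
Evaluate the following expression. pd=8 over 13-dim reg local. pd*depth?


pd+depth=13
depth=13-8=5
pd*depth=8*5=40


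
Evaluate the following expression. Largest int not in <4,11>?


gcd(4,11)=1 => F=ab-a-b=4*11-4-11=44-15=29


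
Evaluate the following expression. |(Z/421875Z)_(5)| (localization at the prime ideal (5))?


5-primary part: 421875=5^6*27
Size=5^6=15625


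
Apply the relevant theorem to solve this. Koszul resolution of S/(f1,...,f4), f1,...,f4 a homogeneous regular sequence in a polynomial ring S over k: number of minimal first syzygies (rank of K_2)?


Regular sequence => Koszul complex is the minimal free resolution.
Syz_1 minimally generated by Koszul relations f_i*e_j - f_j*e_i (i<j): mu(Syz_1) = beta_2 = C(m,2) = m(m-1)/2
m=4
4*3/2 = 6


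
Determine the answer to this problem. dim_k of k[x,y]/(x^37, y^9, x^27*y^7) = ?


k[x,y]/I, I = (x^37, y^9, x^27*y^7)
Rect: 37x9=333. Corner: (37-27)x(9-7)=20.
dim = 333-20 = 313


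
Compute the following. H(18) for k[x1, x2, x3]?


C(d+n-1,n-1)=C(20,2)=190


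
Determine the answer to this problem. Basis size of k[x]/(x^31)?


Basis: 1,x,...,x^30
dim=31


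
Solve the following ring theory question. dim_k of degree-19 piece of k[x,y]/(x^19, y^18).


k[x,y], I = (x^19, y^18), d = 19
Need i < 19 and d-i < 18.
Range: 2 <= i <= 18.
H(19) = 17


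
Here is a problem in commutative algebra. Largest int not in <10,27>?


gcd(10,27)=1 => F=ab-a-b=10*27-10-27=270-37=233


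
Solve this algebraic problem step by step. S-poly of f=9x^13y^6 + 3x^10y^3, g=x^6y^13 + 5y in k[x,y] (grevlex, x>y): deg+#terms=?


LT(f)=9x^13y^6, LT(g)=x^6y^13
lcm(LM)=x^13y^13
S(f,g) (scaled by 9 to clear denominators) = y^7*f - 9x^7*g = 3x^10y^10 - 45x^7y
2 terms, deg 20.
20+2=22


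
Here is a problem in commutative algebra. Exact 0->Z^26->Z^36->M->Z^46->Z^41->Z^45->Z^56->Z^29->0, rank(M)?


Alt sum=0:
(-1)^0*26 + (-1)^1*36 + (-1)^2*? + (-1)^3*46 + (-1)^4*41 + (-1)^5*45 + (-1)^6*56 + (-1)^7*29=0
rank(M)=33


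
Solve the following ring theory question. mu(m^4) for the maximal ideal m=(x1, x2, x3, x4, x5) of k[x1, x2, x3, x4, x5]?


Graded Nakayama: mu(m^d) = dim_k (m^d/m^(d+1)) = #degree-4 monomials in 5 vars
C(n+d-1,d)=C(8,4)=70


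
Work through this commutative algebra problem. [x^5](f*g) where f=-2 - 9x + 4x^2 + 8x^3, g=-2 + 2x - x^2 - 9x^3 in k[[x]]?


[x^5] = sum a_i*b_j, i+j=5
  4*-9=-36
  8*-1=-8
Sum=-44


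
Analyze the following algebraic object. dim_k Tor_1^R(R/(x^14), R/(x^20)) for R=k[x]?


Tor_1(R/I,R/J)=(I cap J)/IJ=(x^20)/(x^34)
dim=34-20=min(14,20)=14


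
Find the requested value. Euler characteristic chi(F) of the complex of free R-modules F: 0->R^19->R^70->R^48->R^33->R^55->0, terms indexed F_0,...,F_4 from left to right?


chi = sum (-1)^i * rank:
(-1)^0*19=19
(-1)^1*70=-70
(-1)^2*48=48
(-1)^3*33=-33
(-1)^4*55=55
chi=19


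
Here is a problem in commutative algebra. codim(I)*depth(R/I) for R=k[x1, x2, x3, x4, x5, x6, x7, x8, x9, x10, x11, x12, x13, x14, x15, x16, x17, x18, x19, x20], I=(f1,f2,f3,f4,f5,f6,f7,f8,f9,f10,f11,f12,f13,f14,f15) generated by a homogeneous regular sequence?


codim=15, depth=dim(R/I)=20-15=5
Product=15*5=75


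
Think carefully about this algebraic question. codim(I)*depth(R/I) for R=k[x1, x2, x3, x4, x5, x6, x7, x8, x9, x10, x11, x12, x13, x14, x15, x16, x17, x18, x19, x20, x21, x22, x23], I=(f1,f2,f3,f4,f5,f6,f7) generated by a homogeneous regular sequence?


codim=7, depth=dim(R/I)=23-7=16
Product=7*16=112


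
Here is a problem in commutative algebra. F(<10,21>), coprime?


gcd(10,21)=1 => F=ab-a-b=10*21-10-21=210-31=179


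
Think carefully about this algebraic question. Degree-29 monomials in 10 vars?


C(d+n-1,n-1)=C(38,9)=163011640


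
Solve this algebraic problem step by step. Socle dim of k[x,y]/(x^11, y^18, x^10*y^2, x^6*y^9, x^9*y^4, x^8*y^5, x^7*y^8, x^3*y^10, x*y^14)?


Socle = ann(m) = span of standard monomials u with x*u, y*u in I (staircase corners).
Minimal generators: x^11, x^10*y^2, x^9*y^4, x^8*y^5, x^7*y^8, x^6*y^9, x^3*y^10, x*y^14, y^18
Corners: y^17, x^2y^13, x^5y^9, x^6y^8, x^7y^7, x^8y^4, x^9y^3, x^10y
Socle dim=8


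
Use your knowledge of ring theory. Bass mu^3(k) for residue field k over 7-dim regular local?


C(n,i)=C(7,3)=35


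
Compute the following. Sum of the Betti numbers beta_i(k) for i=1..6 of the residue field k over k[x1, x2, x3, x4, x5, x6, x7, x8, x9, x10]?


Koszul resolution: beta_i(k)=C(n,i), n=10
C(10,1)=10, C(10,2)=45, C(10,3)=120, C(10,4)=210, C(10,5)=252, C(10,6)=210
Sum=847


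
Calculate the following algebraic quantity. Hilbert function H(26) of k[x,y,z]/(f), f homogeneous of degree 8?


C(28,2)-C(20,2)=378-190=188


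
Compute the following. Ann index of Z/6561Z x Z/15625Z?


Exponent = lcm of the cyclic orders; pairwise coprime => product.
3^8*5^6=6561*15625=102515625


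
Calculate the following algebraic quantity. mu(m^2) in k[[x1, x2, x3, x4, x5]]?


C(n+d-1,d)=C(6,2)=15


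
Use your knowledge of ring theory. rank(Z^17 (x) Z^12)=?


rank(M(x)N) = rank(M)*rank(N)
17*12 = 204


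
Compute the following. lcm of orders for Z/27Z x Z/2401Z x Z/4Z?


Exponent = lcm of the cyclic orders; pairwise coprime => product.
3^3*7^4*2^2=27*2401*4=259308


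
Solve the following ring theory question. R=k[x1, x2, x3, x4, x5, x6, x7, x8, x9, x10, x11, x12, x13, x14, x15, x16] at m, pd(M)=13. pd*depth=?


pd+depth=16
depth=16-13=3
pd*depth=13*3=39


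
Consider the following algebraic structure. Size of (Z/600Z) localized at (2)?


2-primary part: 600=2^3*75
Size=2^3=8


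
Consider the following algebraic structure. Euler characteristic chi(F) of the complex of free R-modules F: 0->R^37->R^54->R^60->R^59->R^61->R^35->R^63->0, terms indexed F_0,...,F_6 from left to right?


chi = sum (-1)^i * rank:
(-1)^0*37=37
(-1)^1*54=-54
(-1)^2*60=60
(-1)^3*59=-59
(-1)^4*61=61
(-1)^5*35=-35
(-1)^6*63=63
chi=73


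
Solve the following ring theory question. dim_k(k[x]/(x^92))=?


Basis: 1,x,...,x^91
dim=92


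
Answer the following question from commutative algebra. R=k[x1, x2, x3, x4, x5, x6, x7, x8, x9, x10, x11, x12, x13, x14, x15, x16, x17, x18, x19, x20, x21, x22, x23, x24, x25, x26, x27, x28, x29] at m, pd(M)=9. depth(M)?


pd+depth=depth(R)=29
depth=29-9=20


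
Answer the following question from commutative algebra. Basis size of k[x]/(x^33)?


Basis: 1,x,...,x^32
dim=33


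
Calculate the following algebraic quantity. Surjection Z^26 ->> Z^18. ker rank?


rank(ker) = 26-18 = 8


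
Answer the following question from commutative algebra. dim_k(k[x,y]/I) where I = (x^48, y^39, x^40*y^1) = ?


k[x,y]/I, I = (x^48, y^39, x^40*y^1)
Rect: 48x39=1872. Corner: (48-40)x(39-1)=304.
dim = 1872-304 = 1568


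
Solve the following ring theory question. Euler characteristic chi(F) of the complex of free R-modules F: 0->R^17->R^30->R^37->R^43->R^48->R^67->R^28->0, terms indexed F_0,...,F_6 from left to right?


chi = sum (-1)^i * rank:
(-1)^0*17=17
(-1)^1*30=-30
(-1)^2*37=37
(-1)^3*43=-43
(-1)^4*48=48
(-1)^5*67=-67
(-1)^6*28=28
chi=-10


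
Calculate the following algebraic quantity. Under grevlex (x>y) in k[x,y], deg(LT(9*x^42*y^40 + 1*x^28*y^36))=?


LT: 9*x^42*y^40
deg_x=42, deg_y=40
Total=42+40=82


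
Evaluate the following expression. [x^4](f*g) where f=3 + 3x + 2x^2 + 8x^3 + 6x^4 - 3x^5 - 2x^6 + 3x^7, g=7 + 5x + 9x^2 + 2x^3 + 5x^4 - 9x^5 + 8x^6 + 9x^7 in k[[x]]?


[x^4] = sum a_i*b_j, i+j=4
  3*5=15
  3*2=6
  2*9=18
  8*5=40
  6*7=42
Sum=121


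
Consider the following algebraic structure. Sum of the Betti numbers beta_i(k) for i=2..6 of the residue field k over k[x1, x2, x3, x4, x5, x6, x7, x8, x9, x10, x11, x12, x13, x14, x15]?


Koszul resolution: beta_i(k)=C(n,i), n=15
C(15,2)=105, C(15,3)=455, C(15,4)=1365, C(15,5)=3003, C(15,6)=5005
Sum=9933


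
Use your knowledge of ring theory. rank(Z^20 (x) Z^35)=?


rank(M(x)N) = rank(M)*rank(N)
20*35 = 700


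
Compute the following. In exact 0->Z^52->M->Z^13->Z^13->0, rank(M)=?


Alt sum=0:
(-1)^0*52 + (-1)^1*? + (-1)^2*13 + (-1)^3*13=0
rank(M)=52


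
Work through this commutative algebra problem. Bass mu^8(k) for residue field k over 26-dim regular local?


C(n,i)=C(26,8)=1562275


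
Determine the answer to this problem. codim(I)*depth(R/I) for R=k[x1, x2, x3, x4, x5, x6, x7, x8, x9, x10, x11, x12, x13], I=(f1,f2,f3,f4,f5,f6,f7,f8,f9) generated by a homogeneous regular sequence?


codim=9, depth=dim(R/I)=13-9=4
Product=9*4=36


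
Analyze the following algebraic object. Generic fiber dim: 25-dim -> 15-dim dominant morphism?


dim(fiber)=dim(X)-dim(Y)=25-15=10


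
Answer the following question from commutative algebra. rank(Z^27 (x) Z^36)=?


rank(M(x)N) = rank(M)*rank(N)
27*36 = 972


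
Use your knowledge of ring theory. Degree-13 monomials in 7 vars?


C(d+n-1,n-1)=C(19,6)=27132


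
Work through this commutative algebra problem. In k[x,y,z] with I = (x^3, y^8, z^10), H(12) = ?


Need i<3, j<8, k<10 with i+j+k=12.
For each i, j ranges over max(0,12-i-9)..min(7,12-i):
  i=0: j in [3,7] -> 5
  i=1: j in [2,7] -> 6
  i=2: j in [1,7] -> 7
H(12) = 5+6+7 = 18


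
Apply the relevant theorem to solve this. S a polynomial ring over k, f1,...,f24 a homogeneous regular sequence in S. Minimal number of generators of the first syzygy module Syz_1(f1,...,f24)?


Regular sequence => Koszul complex is the minimal free resolution.
Syz_1 minimally generated by Koszul relations f_i*e_j - f_j*e_i (i<j): mu(Syz_1) = beta_2 = C(m,2) = m(m-1)/2
m=24
24*23/2 = 276


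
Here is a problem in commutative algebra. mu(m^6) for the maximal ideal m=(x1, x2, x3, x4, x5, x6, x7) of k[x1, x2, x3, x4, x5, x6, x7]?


Graded Nakayama: mu(m^d) = dim_k (m^d/m^(d+1)) = #degree-6 monomials in 7 vars
C(n+d-1,d)=C(12,6)=924


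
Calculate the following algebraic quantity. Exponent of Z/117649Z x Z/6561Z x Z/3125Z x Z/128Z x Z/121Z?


Exponent = lcm of the cyclic orders; pairwise coprime => product.
7^6*3^8*5^5*2^7*11^2=117649*6561*3125*128*121=37359722307600000


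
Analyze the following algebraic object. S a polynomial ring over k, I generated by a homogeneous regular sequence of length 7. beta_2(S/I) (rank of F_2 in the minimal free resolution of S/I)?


Regular sequence => Koszul complex is the minimal free resolution.
Syz_1 minimally generated by Koszul relations f_i*e_j - f_j*e_i (i<j): mu(Syz_1) = beta_2 = C(m,2) = m(m-1)/2
m=7
7*6/2 = 21


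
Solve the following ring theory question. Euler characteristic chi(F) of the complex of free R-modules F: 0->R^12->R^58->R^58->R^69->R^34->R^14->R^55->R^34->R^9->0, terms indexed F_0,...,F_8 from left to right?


chi = sum (-1)^i * rank:
(-1)^0*12=12
(-1)^1*58=-58
(-1)^2*58=58
(-1)^3*69=-69
(-1)^4*34=34
(-1)^5*14=-14
(-1)^6*55=55
(-1)^7*34=-34
(-1)^8*9=9
chi=-7


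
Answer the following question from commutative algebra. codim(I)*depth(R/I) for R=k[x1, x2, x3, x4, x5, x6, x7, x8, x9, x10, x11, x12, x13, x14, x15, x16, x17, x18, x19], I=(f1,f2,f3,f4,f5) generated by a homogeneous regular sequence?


codim=5, depth=dim(R/I)=19-5=14
Product=5*14=70


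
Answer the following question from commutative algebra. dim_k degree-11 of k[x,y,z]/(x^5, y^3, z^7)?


Need i<5, j<3, k<7 with i+j+k=11.
For each i, j ranges over max(0,11-i-6)..min(2,11-i):
  i=0: j in [5,2] -> 0
  i=1: j in [4,2] -> 0
  i=2: j in [3,2] -> 0
  i=3: j in [2,2] -> 1
  i=4: j in [1,2] -> 2
H(11) = 0+0+0+1+2 = 3


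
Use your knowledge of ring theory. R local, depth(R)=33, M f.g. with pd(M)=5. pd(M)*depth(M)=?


pd+depth=33
depth=33-5=28
pd*depth=5*28=140


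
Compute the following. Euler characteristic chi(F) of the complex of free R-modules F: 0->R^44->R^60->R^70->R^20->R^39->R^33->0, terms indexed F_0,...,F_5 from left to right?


chi = sum (-1)^i * rank:
(-1)^0*44=44
(-1)^1*60=-60
(-1)^2*70=70
(-1)^3*20=-20
(-1)^4*39=39
(-1)^5*33=-33
chi=40


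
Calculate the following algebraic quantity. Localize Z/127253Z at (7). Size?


7-primary part: 127253=7^4*53
Size=7^4=2401


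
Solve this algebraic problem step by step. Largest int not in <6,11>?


gcd(6,11)=1 => F=ab-a-b=6*11-6-11=66-17=49


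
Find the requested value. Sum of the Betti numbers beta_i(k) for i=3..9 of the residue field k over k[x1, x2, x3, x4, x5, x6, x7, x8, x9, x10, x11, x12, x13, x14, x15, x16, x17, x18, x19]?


Koszul resolution: beta_i(k)=C(n,i), n=19
C(19,3)=969, C(19,4)=3876, C(19,5)=11628, C(19,6)=27132, C(19,7)=50388, C(19,8)=75582, C(19,9)=92378
Sum=261953


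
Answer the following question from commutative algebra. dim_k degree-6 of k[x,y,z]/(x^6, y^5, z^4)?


Need i<6, j<5, k<4 with i+j+k=6.
For each i, j ranges over max(0,6-i-3)..min(4,6-i):
  i=0: j in [3,4] -> 2
  i=1: j in [2,4] -> 3
  i=2: j in [1,4] -> 4
  i=3: j in [0,3] -> 4
  i=4: j in [0,2] -> 3
  i=5: j in [0,1] -> 2
H(6) = 2+3+4+4+3+2 = 18


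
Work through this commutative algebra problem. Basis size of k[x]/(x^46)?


Basis: 1,x,...,x^45
dim=46


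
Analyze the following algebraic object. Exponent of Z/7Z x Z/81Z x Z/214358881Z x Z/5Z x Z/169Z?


Exponent = lcm of the cyclic orders; pairwise coprime => product.
7^1*3^4*11^8*5^1*13^2=7*81*214358881*5*169=102702555270315


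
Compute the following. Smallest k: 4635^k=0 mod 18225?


4635^k mod 18225:
k=1: 4635
k=2: 14175
k=3: 0
First zero at k = 3


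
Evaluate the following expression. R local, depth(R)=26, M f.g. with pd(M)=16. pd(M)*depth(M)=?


pd+depth=26
depth=26-16=10
pd*depth=16*10=160


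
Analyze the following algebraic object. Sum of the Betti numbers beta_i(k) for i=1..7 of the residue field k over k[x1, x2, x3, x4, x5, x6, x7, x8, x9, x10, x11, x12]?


Koszul resolution: beta_i(k)=C(n,i), n=12
C(12,1)=12, C(12,2)=66, C(12,3)=220, C(12,4)=495, C(12,5)=792, C(12,6)=924, C(12,7)=792
Sum=3301


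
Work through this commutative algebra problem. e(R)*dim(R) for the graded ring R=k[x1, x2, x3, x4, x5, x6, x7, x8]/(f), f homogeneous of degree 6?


e(R)=deg(f)=6, dim(R)=8-1=7
e*dim=6*7=42


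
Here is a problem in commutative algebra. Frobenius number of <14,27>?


gcd(14,27)=1 => F=ab-a-b=14*27-14-27=378-41=337


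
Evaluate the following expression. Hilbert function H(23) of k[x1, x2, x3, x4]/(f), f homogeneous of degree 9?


C(26,3)-C(17,3)=2600-680=1920


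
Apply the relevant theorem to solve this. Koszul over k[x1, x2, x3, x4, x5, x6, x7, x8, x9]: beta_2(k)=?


C(n,i)=C(9,2)=36


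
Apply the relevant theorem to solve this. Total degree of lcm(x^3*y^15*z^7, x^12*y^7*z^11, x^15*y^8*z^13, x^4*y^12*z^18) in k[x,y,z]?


lcm = componentwise max:
x: max(3,12,15,4)=15
y: max(15,7,8,12)=15
z: max(7,11,13,18)=18
Total=15+15+18=48


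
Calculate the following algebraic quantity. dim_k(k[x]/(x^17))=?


Basis: 1,x,...,x^16
dim=17


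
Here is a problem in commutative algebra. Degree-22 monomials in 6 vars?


C(d+n-1,n-1)=C(27,5)=80730


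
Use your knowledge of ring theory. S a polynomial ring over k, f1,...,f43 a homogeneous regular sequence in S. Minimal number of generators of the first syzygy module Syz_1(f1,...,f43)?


Regular sequence => Koszul complex is the minimal free resolution.
Syz_1 minimally generated by Koszul relations f_i*e_j - f_j*e_i (i<j): mu(Syz_1) = beta_2 = C(m,2) = m(m-1)/2
m=43
43*42/2 = 903


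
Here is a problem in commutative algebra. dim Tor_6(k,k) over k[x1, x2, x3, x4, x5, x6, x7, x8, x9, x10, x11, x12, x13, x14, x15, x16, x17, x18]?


Koszul: C(n,i)=C(18,6)=18564


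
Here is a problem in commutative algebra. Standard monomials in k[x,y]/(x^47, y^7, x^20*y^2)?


k[x,y]/I, I = (x^47, y^7, x^20*y^2)
Rect: 47x7=329. Corner: (47-20)x(7-2)=135.
dim = 329-135 = 194


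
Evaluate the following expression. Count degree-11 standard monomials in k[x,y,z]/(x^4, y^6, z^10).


Need i<4, j<6, k<10 with i+j+k=11.
For each i, j ranges over max(0,11-i-9)..min(5,11-i):
  i=0: j in [2,5] -> 4
  i=1: j in [1,5] -> 5
  i=2: j in [0,5] -> 6
  i=3: j in [0,5] -> 6
H(11) = 4+5+6+6 = 21


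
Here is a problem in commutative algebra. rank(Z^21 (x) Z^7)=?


rank(M(x)N) = rank(M)*rank(N)
21*7 = 147


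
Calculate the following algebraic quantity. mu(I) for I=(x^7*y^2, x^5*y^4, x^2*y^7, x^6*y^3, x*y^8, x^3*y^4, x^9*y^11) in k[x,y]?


Remove redundant (divisible by others).
x^9*y^11 redundant.
x^5*y^4 redundant.
Min: x^7*y^2, x^6*y^3, x^3*y^4, x^2*y^7, x*y^8
Count=5


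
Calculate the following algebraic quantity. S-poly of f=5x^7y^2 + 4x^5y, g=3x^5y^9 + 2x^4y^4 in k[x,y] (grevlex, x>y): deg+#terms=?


LT(f)=5x^7y^2, LT(g)=3x^5y^9
lcm(LM)=x^7y^9
S(f,g) (scaled by 15 to clear denominators) = 3y^7*f - 5x^2*g = 12x^5y^8 - 10x^6y^4
2 terms, deg 13.
13+2=15


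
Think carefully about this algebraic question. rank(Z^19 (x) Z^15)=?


rank(M(x)N) = rank(M)*rank(N)
19*15 = 285


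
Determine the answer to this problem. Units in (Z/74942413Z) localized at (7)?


Local ring = Z/5764801Z.
phi(5764801) = 7^7*(7-1) = 4941258


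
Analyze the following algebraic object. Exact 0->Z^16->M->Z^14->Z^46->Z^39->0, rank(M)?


Alt sum=0:
(-1)^0*16 + (-1)^1*? + (-1)^2*14 + (-1)^3*46 + (-1)^4*39=0
rank(M)=23


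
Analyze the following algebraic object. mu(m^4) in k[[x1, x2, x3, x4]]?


C(n+d-1,d)=C(7,4)=35


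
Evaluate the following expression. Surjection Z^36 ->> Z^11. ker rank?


rank(ker) = 36-11 = 25


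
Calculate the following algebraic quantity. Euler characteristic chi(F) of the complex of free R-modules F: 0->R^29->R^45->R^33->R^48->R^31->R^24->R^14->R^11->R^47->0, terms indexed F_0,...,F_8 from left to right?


chi = sum (-1)^i * rank:
(-1)^0*29=29
(-1)^1*45=-45
(-1)^2*33=33
(-1)^3*48=-48
(-1)^4*31=31
(-1)^5*24=-24
(-1)^6*14=14
(-1)^7*11=-11
(-1)^8*47=47
chi=26


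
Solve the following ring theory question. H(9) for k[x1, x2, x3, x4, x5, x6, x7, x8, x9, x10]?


C(d+n-1,n-1)=C(18,9)=48620


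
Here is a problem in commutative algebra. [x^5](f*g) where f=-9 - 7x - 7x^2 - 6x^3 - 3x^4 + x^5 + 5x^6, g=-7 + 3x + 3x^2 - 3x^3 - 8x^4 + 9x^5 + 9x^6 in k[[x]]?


[x^5] = sum a_i*b_j, i+j=5
  -9*9=-81
  -7*-8=56
  -7*-3=21
  -6*3=-18
  -3*3=-9
  1*-7=-7
Sum=-38


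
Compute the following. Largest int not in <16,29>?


gcd(16,29)=1 => F=ab-a-b=16*29-16-29=464-45=419


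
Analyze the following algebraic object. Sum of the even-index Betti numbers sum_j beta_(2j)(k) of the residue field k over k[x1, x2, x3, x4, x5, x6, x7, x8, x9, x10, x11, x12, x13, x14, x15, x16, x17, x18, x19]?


Koszul resolution: beta_i(k)=C(n,i), n=19
sum_even C(19,i) = 2^(n-1) = 2^18 = 262144


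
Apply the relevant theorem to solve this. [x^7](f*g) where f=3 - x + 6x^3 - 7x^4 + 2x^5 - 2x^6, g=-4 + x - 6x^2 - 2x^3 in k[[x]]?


[x^7] = sum a_i*b_j, i+j=7
  -7*-2=14
  2*-6=-12
  -2*1=-2
Sum=0


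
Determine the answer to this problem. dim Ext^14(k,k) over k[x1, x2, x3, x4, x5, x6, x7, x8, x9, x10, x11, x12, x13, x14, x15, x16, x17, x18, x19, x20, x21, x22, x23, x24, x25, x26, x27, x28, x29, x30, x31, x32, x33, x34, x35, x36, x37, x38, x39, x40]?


C(n,i)=C(40,14)=23206929840


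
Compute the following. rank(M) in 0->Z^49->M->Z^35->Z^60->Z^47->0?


Alt sum=0:
(-1)^0*49 + (-1)^1*? + (-1)^2*35 + (-1)^3*60 + (-1)^4*47=0
rank(M)=71


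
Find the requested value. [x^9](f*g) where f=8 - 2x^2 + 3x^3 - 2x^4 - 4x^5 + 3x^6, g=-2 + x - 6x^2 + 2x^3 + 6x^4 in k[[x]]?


[x^9] = sum a_i*b_j, i+j=9
  -4*6=-24
  3*2=6
Sum=-18


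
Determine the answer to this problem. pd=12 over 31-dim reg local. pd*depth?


pd+depth=31
depth=31-12=19
pd*depth=12*19=228


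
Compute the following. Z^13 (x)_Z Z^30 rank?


rank(M(x)N) = rank(M)*rank(N)
13*30 = 390


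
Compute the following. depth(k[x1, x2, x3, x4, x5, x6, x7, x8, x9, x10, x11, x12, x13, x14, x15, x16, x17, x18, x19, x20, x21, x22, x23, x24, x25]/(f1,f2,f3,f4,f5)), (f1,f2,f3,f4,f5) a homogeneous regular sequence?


depth(R)=25
depth(R/I)=25-5=20


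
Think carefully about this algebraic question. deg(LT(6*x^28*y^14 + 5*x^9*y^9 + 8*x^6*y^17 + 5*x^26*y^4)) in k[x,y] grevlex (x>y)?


LT: 6*x^28*y^14
deg_x=28, deg_y=14
Total=28+14=42


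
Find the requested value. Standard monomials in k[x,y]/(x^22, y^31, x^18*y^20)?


k[x,y]/I, I = (x^22, y^31, x^18*y^20)
Rect: 22x31=682. Corner: (22-18)x(31-20)=44.
dim = 682-44 = 638


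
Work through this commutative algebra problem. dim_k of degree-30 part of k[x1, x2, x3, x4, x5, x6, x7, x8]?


C(d+n-1,n-1)=C(37,7)=10295472


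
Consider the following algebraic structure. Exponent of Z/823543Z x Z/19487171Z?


Exponent = lcm of the cyclic orders; pairwise coprime => product.
7^7*11^7=823543*19487171=16048523266853


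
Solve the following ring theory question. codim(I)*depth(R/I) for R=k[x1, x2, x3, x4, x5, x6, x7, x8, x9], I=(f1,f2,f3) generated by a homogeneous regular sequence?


codim=3, depth=dim(R/I)=9-3=6
Product=3*6=18


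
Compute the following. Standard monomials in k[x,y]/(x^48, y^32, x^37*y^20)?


k[x,y]/I, I = (x^48, y^32, x^37*y^20)
Rect: 48x32=1536. Corner: (48-37)x(32-20)=132.
dim = 1536-132 = 1404


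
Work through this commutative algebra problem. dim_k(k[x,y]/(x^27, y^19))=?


Basis: x^i*y^j, i<27, j<19
27*19=513


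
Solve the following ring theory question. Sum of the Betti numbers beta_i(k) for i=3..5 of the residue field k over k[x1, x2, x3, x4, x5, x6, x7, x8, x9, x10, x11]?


Koszul resolution: beta_i(k)=C(n,i), n=11
C(11,3)=165, C(11,4)=330, C(11,5)=462
Sum=957


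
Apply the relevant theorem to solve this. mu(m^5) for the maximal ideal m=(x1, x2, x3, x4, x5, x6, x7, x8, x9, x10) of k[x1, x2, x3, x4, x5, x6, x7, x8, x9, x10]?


Graded Nakayama: mu(m^d) = dim_k (m^d/m^(d+1)) = #degree-5 monomials in 10 vars
C(n+d-1,d)=C(14,5)=2002


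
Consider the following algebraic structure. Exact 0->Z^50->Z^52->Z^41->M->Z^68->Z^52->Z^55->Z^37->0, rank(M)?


Alt sum=0:
(-1)^0*50 + (-1)^1*52 + (-1)^2*41 + (-1)^3*? + (-1)^4*68 + (-1)^5*52 + (-1)^6*55 + (-1)^7*37=0
rank(M)=73


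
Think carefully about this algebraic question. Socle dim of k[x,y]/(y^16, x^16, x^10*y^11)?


Socle = ann(m) = span of standard monomials u with x*u, y*u in I (staircase corners).
Minimal generators: x^16, x^10*y^11, y^16
Corners: x^9y^15, x^15y^10
Socle dim=2


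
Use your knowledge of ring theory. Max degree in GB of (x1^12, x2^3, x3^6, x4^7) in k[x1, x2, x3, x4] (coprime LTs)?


Pure powers, coprime LTs => already GB.
Degrees: 12, 3, 6, 7
Max=12


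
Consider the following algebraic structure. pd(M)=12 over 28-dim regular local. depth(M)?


pd+depth=depth(R)=28
depth=28-12=16


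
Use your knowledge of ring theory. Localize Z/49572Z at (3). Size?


3-primary part: 49572=3^6*68
Size=3^6=729


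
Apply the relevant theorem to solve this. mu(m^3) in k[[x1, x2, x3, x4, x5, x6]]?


C(n+d-1,d)=C(8,3)=56


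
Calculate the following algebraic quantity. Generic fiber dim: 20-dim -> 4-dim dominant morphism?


dim(fiber)=dim(X)-dim(Y)=20-4=16


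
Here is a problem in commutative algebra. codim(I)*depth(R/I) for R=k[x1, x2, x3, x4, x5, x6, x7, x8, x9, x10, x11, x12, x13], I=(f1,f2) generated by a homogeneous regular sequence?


codim=2, depth=dim(R/I)=13-2=11
Product=2*11=22


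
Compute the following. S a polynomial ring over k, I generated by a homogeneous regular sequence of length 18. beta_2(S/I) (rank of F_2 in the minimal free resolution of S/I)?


Regular sequence => Koszul complex is the minimal free resolution.
Syz_1 minimally generated by Koszul relations f_i*e_j - f_j*e_i (i<j): mu(Syz_1) = beta_2 = C(m,2) = m(m-1)/2
m=18
18*17/2 = 153


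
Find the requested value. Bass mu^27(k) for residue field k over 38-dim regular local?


C(n,i)=C(38,27)=1203322288


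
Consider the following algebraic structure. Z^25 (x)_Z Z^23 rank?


rank(M(x)N) = rank(M)*rank(N)
25*23 = 575


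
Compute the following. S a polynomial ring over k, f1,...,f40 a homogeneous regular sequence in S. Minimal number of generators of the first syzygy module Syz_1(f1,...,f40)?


Regular sequence => Koszul complex is the minimal free resolution.
Syz_1 minimally generated by Koszul relations f_i*e_j - f_j*e_i (i<j): mu(Syz_1) = beta_2 = C(m,2) = m(m-1)/2
m=40
40*39/2 = 780


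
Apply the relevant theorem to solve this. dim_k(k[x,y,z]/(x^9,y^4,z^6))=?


Basis: x^iy^jz^k, i<9,j<4,k<6
9*4*6=216


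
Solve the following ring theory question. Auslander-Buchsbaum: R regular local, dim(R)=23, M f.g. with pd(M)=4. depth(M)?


pd+depth=depth(R)=23
depth=23-4=19


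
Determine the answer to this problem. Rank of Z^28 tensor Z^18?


rank(M(x)N) = rank(M)*rank(N)
28*18 = 504


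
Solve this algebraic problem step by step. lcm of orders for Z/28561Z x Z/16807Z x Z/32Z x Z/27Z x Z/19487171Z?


Exponent = lcm of the cyclic orders; pairwise coprime => product.
13^4*7^5*2^5*3^3*11^7=28561*16807*32*27*19487171=8082135883535601888


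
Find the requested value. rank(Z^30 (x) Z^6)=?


rank(M(x)N) = rank(M)*rank(N)
30*6 = 180


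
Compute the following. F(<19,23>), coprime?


gcd(19,23)=1 => F=ab-a-b=19*23-19-23=437-42=395


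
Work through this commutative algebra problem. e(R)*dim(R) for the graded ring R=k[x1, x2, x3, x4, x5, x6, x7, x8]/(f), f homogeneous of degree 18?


e(R)=deg(f)=18, dim(R)=8-1=7
e*dim=18*7=126


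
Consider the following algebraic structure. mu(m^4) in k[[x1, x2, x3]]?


C(n+d-1,d)=C(6,4)=15


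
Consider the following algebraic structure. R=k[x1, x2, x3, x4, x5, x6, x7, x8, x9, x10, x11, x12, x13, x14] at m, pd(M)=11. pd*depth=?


pd+depth=14
depth=14-11=3
pd*depth=11*3=33


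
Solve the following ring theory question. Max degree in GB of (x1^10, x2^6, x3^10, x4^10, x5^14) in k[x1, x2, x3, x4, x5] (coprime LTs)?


Pure powers, coprime LTs => already GB.
Degrees: 10, 6, 10, 10, 14
Max=14


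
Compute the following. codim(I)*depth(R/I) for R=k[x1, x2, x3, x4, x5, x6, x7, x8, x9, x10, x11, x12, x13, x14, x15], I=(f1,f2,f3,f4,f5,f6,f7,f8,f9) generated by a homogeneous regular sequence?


codim=9, depth=dim(R/I)=15-9=6
Product=9*6=54


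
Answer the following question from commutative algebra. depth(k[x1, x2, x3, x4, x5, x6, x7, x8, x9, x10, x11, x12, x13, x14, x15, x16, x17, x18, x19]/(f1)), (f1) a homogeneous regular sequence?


depth(R)=19
depth(R/I)=19-1=18


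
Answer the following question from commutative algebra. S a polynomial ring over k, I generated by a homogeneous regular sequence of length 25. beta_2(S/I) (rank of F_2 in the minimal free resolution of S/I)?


Regular sequence => Koszul complex is the minimal free resolution.
Syz_1 minimally generated by Koszul relations f_i*e_j - f_j*e_i (i<j): mu(Syz_1) = beta_2 = C(m,2) = m(m-1)/2
m=25
25*24/2 = 300


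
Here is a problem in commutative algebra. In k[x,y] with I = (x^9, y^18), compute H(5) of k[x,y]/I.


k[x,y], I = (x^9, y^18), d = 5
Need i < 9 and d-i < 18.
Range: 0 <= i <= 5.
H(5) = 6


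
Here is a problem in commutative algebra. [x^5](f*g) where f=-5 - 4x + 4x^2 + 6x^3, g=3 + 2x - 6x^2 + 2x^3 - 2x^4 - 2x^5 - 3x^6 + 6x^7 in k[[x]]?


[x^5] = sum a_i*b_j, i+j=5
  -5*-2=10
  -4*-2=8
  4*2=8
  6*-6=-36
Sum=-10


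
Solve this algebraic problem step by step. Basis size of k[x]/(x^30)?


Basis: 1,x,...,x^29
dim=30


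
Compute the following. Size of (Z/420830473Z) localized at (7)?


7-primary part: 420830473=7^8*73
Size=7^8=5764801


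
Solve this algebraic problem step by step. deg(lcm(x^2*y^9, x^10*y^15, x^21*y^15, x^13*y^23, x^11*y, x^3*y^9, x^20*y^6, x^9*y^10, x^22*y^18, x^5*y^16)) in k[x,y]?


lcm = componentwise max:
x: max(2,10,21,13,11,3,20,9,22,5)=22
y: max(9,15,15,23,1,9,6,10,18,16)=23
Total=22+23=45


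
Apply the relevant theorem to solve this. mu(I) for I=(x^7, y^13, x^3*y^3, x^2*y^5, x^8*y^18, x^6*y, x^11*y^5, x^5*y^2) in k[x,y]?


Remove redundant (divisible by others).
x^8*y^18 redundant.
x^11*y^5 redundant.
Min: x^7, x^6*y, x^5*y^2, x^3*y^3, x^2*y^5, y^13
Count=6


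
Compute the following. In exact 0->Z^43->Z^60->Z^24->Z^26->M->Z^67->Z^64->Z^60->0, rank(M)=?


Alt sum=0:
(-1)^0*43 + (-1)^1*60 + (-1)^2*24 + (-1)^3*26 + (-1)^4*? + (-1)^5*67 + (-1)^6*64 + (-1)^7*60=0
rank(M)=82


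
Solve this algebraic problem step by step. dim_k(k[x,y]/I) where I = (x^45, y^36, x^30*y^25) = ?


k[x,y]/I, I = (x^45, y^36, x^30*y^25)
Rect: 45x36=1620. Corner: (45-30)x(36-25)=165.
dim = 1620-165 = 1455


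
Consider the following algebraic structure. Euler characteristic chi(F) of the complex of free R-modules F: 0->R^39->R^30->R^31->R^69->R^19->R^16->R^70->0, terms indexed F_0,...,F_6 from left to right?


chi = sum (-1)^i * rank:
(-1)^0*39=39
(-1)^1*30=-30
(-1)^2*31=31
(-1)^3*69=-69
(-1)^4*19=19
(-1)^5*16=-16
(-1)^6*70=70
chi=44


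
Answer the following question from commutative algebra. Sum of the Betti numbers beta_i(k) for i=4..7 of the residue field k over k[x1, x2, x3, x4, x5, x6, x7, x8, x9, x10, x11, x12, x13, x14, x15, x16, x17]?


Koszul resolution: beta_i(k)=C(n,i), n=17
C(17,4)=2380, C(17,5)=6188, C(17,6)=12376, C(17,7)=19448
Sum=40392


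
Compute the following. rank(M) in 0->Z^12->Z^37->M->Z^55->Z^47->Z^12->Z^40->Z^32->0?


Alt sum=0:
(-1)^0*12 + (-1)^1*37 + (-1)^2*? + (-1)^3*55 + (-1)^4*47 + (-1)^5*12 + (-1)^6*40 + (-1)^7*32=0
rank(M)=37


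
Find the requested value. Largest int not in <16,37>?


gcd(16,37)=1 => F=ab-a-b=16*37-16-37=592-53=539


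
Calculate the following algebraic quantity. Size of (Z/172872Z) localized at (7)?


7-primary part: 172872=7^4*72
Size=7^4=2401


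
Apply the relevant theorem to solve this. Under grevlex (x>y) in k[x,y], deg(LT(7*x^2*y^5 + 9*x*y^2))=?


LT: 7*x^2*y^5
deg_x=2, deg_y=5
Total=2+5=7


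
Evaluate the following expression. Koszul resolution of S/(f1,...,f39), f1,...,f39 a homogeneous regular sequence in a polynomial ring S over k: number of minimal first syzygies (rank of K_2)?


Regular sequence => Koszul complex is the minimal free resolution.
Syz_1 minimally generated by Koszul relations f_i*e_j - f_j*e_i (i<j): mu(Syz_1) = beta_2 = C(m,2) = m(m-1)/2
m=39
39*38/2 = 741


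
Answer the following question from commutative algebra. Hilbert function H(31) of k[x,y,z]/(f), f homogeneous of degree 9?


C(33,2)-C(24,2)=528-276=252


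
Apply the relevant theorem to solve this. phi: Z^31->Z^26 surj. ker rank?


rank(ker) = 31-26 = 5


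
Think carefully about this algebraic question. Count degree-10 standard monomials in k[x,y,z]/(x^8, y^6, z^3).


Need i<8, j<6, k<3 with i+j+k=10.
For each i, j ranges over max(0,10-i-2)..min(5,10-i):
  i=0: j in [8,5] -> 0
  i=1: j in [7,5] -> 0
  i=2: j in [6,5] -> 0
  i=3: j in [5,5] -> 1
  i=4: j in [4,5] -> 2
  i=5: j in [3,5] -> 3
  i=6: j in [2,4] -> 3
  i=7: j in [1,3] -> 3
H(10) = 0+0+0+1+2+3+3+3 = 12


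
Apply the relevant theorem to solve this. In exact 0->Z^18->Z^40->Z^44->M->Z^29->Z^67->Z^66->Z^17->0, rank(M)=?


Alt sum=0:
(-1)^0*18 + (-1)^1*40 + (-1)^2*44 + (-1)^3*? + (-1)^4*29 + (-1)^5*67 + (-1)^6*66 + (-1)^7*17=0
rank(M)=33


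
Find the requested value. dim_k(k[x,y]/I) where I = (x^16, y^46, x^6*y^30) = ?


k[x,y]/I, I = (x^16, y^46, x^6*y^30)
Rect: 16x46=736. Corner: (16-6)x(46-30)=160.
dim = 736-160 = 576


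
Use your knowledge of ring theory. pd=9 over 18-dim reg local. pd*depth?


pd+depth=18
depth=18-9=9
pd*depth=9*9=81


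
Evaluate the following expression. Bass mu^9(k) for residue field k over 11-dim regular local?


C(n,i)=C(11,9)=55


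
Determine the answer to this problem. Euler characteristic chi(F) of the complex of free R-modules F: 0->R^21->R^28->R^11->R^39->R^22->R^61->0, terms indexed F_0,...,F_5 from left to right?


chi = sum (-1)^i * rank:
(-1)^0*21=21
(-1)^1*28=-28
(-1)^2*11=11
(-1)^3*39=-39
(-1)^4*22=22
(-1)^5*61=-61
chi=-74


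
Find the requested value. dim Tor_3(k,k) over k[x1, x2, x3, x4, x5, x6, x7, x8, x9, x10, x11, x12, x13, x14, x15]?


Koszul: C(n,i)=C(15,3)=455


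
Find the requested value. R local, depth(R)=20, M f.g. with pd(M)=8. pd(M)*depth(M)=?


pd+depth=20
depth=20-8=12
pd*depth=8*12=96


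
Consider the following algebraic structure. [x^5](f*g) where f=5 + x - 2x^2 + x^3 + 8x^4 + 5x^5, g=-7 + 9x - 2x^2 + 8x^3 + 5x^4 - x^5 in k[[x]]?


[x^5] = sum a_i*b_j, i+j=5
  5*-1=-5
  1*5=5
  -2*8=-16
  1*-2=-2
  8*9=72
  5*-7=-35
Sum=19


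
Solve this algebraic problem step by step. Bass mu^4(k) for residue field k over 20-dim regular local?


C(n,i)=C(20,4)=4845


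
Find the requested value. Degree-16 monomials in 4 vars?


C(d+n-1,n-1)=C(19,3)=969


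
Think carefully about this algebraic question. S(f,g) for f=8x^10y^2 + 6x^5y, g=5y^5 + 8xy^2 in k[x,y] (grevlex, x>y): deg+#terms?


LT(f)=8x^10y^2, LT(g)=5y^5
lcm(LM)=x^10y^5
S(f,g) (scaled by 40 to clear denominators) = 5y^3*f - 8x^10*g = -64x^11y^2 + 30x^5y^4
2 terms, deg 13.
13+2=15


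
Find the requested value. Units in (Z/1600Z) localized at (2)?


Local ring = Z/64Z.
phi(64) = 2^5*(2-1) = 32


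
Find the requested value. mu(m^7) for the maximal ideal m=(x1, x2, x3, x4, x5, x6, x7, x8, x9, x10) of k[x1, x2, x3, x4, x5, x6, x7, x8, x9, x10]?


Graded Nakayama: mu(m^d) = dim_k (m^d/m^(d+1)) = #degree-7 monomials in 10 vars
C(n+d-1,d)=C(16,7)=11440


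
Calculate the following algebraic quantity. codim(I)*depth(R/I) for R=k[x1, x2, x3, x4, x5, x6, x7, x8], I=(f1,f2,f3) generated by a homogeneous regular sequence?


codim=3, depth=dim(R/I)=8-3=5
Product=3*5=15


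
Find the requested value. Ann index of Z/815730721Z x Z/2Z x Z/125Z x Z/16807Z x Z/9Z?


Exponent = lcm of the cyclic orders; pairwise coprime => product.
13^8*2^1*5^3*7^5*3^2=815730721*2*125*16807*9=30847469012655750


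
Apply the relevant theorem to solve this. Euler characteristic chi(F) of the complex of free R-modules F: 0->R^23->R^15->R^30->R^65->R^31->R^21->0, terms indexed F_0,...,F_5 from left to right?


chi = sum (-1)^i * rank:
(-1)^0*23=23
(-1)^1*15=-15
(-1)^2*30=30
(-1)^3*65=-65
(-1)^4*31=31
(-1)^5*21=-21
chi=-17


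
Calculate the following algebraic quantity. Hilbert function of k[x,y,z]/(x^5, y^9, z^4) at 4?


Need i<5, j<9, k<4 with i+j+k=4.
For each i, j ranges over max(0,4-i-3)..min(8,4-i):
  i=0: j in [1,4] -> 4
  i=1: j in [0,3] -> 4
  i=2: j in [0,2] -> 3
  i=3: j in [0,1] -> 2
  i=4: j in [0,0] -> 1
H(4) = 4+4+3+2+1 = 14


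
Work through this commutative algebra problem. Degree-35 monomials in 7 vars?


C(d+n-1,n-1)=C(41,6)=4496388


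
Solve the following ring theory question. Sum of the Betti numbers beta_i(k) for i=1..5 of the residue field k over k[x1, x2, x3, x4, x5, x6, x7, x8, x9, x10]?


Koszul resolution: beta_i(k)=C(n,i), n=10
C(10,1)=10, C(10,2)=45, C(10,3)=120, C(10,4)=210, C(10,5)=252
Sum=637


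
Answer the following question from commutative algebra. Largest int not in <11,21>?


gcd(11,21)=1 => F=ab-a-b=11*21-11-21=231-32=199


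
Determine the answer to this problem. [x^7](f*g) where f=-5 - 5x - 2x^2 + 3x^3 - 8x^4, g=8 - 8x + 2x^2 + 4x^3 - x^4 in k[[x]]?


[x^7] = sum a_i*b_j, i+j=7
  3*-1=-3
  -8*4=-32
Sum=-35


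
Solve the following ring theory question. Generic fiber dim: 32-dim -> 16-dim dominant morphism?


dim(fiber)=dim(X)-dim(Y)=32-16=16


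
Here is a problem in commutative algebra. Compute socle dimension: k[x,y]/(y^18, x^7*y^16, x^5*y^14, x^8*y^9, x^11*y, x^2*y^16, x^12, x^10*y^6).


Socle = ann(m) = span of standard monomials u with x*u, y*u in I (staircase corners).
Redundant generators: x^7*y^16
Minimal generators: x^12, x^11*y, x^10*y^6, x^8*y^9, x^5*y^14, x^2*y^16, y^18
Corners: xy^17, x^4y^15, x^7y^13, x^9y^8, x^10y^5, x^11
Socle dim=6


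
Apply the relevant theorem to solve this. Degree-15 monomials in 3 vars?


C(d+n-1,n-1)=C(17,2)=136


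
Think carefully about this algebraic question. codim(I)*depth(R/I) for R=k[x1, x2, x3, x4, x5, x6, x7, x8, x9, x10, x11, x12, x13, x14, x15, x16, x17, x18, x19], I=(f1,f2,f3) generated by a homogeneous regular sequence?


codim=3, depth=dim(R/I)=19-3=16
Product=3*16=48


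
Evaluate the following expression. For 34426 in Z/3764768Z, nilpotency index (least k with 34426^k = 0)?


34426^k mod 3764768:
k=1: 34426
k=2: 3012324
k=3: 1731464
k=4: 3572688
k=5: 2151296
k=6: 0
First zero at k = 6


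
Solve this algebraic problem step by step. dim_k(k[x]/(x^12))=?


Basis: 1,x,...,x^11
dim=12


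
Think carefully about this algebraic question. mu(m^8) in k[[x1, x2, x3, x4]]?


C(n+d-1,d)=C(11,8)=165


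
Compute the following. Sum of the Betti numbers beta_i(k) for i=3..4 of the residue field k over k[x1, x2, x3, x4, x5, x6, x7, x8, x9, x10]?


Koszul resolution: beta_i(k)=C(n,i), n=10
C(10,3)=120, C(10,4)=210
Sum=330


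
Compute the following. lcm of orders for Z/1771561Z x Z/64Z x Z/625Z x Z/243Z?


Exponent = lcm of the cyclic orders; pairwise coprime => product.
11^6*2^6*5^4*3^5=1771561*64*625*243=17219572920000


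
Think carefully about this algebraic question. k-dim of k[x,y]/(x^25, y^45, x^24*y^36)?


k[x,y]/I, I = (x^25, y^45, x^24*y^36)
Rect: 25x45=1125. Corner: (25-24)x(45-36)=9.
dim = 1125-9 = 1116


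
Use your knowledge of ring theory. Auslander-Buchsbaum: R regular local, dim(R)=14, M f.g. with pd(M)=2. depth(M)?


pd+depth=depth(R)=14
depth=14-2=12


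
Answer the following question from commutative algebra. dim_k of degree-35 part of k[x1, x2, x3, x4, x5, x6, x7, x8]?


C(d+n-1,n-1)=C(42,7)=26978328


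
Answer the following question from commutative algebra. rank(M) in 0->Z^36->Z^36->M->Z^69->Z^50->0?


Alt sum=0:
(-1)^0*36 + (-1)^1*36 + (-1)^2*? + (-1)^3*69 + (-1)^4*50=0
rank(M)=19


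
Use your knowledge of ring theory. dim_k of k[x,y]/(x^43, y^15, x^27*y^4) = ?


k[x,y]/I, I = (x^43, y^15, x^27*y^4)
Rect: 43x15=645. Corner: (43-27)x(15-4)=176.
dim = 645-176 = 469


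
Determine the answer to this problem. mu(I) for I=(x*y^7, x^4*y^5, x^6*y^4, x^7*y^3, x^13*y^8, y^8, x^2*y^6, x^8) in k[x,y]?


Remove redundant (divisible by others).
x^13*y^8 redundant.
Min: x^8, x^7*y^3, x^6*y^4, x^4*y^5, x^2*y^6, x*y^7, y^8
Count=7
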